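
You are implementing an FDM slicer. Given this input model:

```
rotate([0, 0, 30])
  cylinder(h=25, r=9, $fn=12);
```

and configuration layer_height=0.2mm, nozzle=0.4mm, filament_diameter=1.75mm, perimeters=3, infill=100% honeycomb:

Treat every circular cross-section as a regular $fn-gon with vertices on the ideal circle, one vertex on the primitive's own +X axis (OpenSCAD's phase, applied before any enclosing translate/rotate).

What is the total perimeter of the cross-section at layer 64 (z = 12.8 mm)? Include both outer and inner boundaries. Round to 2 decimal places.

At z = 12.8 mm: the r=9 cylinder contributes a regular 12-gon of circumradius 9 (perimeter = 2·12·9.000·sin(180°/12) = 55.90 mm); (whole slice rotated 30° about Z — lengths, areas and connectivity unchanged). Overall, the cross-section is a single solid region. Total boundary length (outer) = 55.90 mm.

55.90 mm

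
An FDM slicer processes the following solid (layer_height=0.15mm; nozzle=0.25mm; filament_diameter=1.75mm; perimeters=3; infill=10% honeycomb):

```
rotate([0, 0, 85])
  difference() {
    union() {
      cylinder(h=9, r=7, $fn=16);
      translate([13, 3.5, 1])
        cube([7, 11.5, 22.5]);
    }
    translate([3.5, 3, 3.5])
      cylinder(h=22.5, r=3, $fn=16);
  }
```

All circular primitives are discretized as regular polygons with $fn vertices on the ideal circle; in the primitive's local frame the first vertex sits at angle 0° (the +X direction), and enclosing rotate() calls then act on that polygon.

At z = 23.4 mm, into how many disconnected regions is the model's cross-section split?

1

At z = 23.4 mm: the cylinder is not intersected at this z (z outside [0, 9]); the cube at (13, 3.5) (footprint 7×11.5) is included at this height; Taking the union: only the 7×11.5 cube at (13, 3.5) is present, so the union is just that shape — 1 connected region; the r=3 cylinder at (3.5, 3) contributes a regular 16-gon of circumradius 3; After the difference (first − rest): starting from the result so far, the r=3 cylinder at (3.5, 3) misses the remaining region (no effect) — 1 connected region; (rotated 85° about Z; rotation is an isometry so areas/perimeters/island counts are preserved). The result has 1 disconnected region.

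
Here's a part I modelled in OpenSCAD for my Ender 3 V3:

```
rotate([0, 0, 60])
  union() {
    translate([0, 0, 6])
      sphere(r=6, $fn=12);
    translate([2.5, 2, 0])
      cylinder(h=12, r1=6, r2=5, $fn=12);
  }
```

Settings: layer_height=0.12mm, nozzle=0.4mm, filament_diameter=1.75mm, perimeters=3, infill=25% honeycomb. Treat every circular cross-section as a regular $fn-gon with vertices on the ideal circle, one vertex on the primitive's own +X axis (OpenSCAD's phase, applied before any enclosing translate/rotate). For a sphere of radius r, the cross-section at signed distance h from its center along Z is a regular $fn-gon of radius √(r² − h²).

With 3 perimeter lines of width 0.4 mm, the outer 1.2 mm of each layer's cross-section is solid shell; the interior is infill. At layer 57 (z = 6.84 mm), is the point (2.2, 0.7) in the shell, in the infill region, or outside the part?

infill

At z = 6.84 mm: the r=6 sphere slices to a regular 12-gon of circumradius 5.941 (√(r²−h²) with h=0.84 from center); the cone at (2.5, 2) contributes a regular 12-gon of circumradius 5.430 (interpolated between r1=6 and r2=5 at t=0.570); Combining (union): the regions partially overlap (shared area 61.63 mm²), so overlapping operands fuse into one piece — 1 connected region; (whole slice rotated 60° about Z — lengths, areas and connectivity unchanged). Overall, the cross-section is a single solid region. Undo the 60° rotation: the query point maps to (1.706, -1.555) in the un-rotated model frame. The nearest boundary edge runs (5.14, -2.97)→(2.97, -5.14); distance from the point to it = 3.43 mm. The point is inside the cross-section and 3.43 mm from the nearest boundary — more than the 1.2 mm shell width (3 × 0.4), so it's in the infill interior.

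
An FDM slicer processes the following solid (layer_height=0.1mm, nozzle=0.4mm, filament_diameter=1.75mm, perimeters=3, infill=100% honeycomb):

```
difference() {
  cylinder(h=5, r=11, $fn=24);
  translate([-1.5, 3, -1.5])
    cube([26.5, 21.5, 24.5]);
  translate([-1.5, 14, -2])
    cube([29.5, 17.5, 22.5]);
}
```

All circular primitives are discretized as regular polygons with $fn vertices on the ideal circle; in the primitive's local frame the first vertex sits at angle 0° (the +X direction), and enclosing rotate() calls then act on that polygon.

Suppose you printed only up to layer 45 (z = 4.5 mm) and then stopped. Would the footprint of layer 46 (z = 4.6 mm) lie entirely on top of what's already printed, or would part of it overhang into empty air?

entirely on top

Compare the two slices. At z = 4.5: the r=11 cylinder gives a regular 24-gon of circumradius 11 (constant along its height) (area = (24/2)·11.000²·sin(360°/24) = 375.81 mm²); the 26.5×21.5 cube at (-1.5, 3) contributes its full rectangle (area 569.75 mm²); the cube at (-1.5, 14) is present — its section is the full 29.5×17.5 rectangle (area 516.25 mm²); After the difference (first − rest): starting from the r=11 cylinder (375.81 mm²), the 26.5×21.5 cube at (-1.5, 3) partially overlaps it — only the 73.40 mm² overlap (of its 569.75 mm²) is removed, clipping the outline; the 29.5×17.5 cube at (-1.5, 14) misses the remaining region (no effect) — area = 302.41 mm². At z = 4.6: the r=11 cylinder contributes a regular 24-gon of circumradius 11 (area = (24/2)·11.000²·sin(360°/24) = 375.81 mm²); the cube at (-1.5, 3) is present — its section is the full 26.5×21.5 rectangle (area 569.75 mm²); the cube at (-1.5, 14) (footprint 29.5×17.5) is included at this height (area 516.25 mm²); Taking the first minus the rest: starting from the r=11 cylinder (375.81 mm²), the 26.5×21.5 cube at (-1.5, 3) partially overlaps it — only the 73.40 mm² overlap (of its 569.75 mm²) is removed, clipping the outline; the 29.5×17.5 cube at (-1.5, 14) misses the remaining region (no effect) — area = 302.41 mm². Checking containment: the cross-section at z = 4.6 is a subset of the cross-section at z = 4.5.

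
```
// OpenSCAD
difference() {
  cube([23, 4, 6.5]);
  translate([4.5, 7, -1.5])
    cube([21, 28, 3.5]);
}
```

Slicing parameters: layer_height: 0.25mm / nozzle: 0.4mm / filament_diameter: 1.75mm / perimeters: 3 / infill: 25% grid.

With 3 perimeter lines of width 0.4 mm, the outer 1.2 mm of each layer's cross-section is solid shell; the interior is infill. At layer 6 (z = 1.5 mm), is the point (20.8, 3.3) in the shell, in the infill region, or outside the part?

shell

At z = 1.5 mm: the cube (footprint 23×4) is included at this height; the 21×28 cube at (4.5, 7) contributes its full rectangle; Subtracting the remaining from the first: starting from the 23×4 cube, the 21×28 cube at (4.5, 7) misses the remaining region (no effect) — 1 connected region. Overall, the cross-section is a single solid region. The nearest boundary edge runs (0.00, 4.00)→(23.00, 4.00); distance from the point to it = 0.70 mm. The point is inside the cross-section, 0.70 mm from the nearest boundary — within the 1.2 mm shell band (3 × 0.4).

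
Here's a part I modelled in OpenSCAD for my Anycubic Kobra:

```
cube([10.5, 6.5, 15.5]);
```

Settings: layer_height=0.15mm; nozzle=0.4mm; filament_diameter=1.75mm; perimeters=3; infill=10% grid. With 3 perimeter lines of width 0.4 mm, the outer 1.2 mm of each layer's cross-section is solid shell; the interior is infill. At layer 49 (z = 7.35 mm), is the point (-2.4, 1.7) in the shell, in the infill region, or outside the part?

At z = 7.35 mm: the cube (footprint 10.5×6.5) is included at this height. Overall, the cross-section is a single solid region. The nearest boundary edge runs (0.00, 6.50)→(0.00, 0.00); distance from the point to it = 2.40 mm. The point is not inside any of the regions above, so it lies outside the cross-section (2.40 mm from the nearest boundary).

outside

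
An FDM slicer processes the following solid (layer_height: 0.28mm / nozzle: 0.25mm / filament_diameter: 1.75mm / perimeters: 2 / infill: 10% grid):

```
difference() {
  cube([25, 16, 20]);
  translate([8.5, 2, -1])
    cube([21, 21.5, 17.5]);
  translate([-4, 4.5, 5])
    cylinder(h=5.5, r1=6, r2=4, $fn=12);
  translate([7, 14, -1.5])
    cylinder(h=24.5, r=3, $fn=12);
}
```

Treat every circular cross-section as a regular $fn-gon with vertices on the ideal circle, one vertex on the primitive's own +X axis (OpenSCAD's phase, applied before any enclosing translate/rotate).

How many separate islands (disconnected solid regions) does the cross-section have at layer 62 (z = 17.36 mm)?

1

At z = 17.36 mm: the cube is present — its section is the full 25×16 rectangle; the cube at (8.5, 2) is not intersected at this z (z outside [-1, 16.5]); the cone at (-4, 4.5) does not reach this height (z outside [5, 10.5]); the cylinder at (7, 14): section is a regular 12-gon, circumradius r=3; Taking the first minus the rest: starting from the 25×16 cube, the r=3 cylinder at (7, 14) partially overlaps it — only the 24.25 mm² overlap (of its 27.00 mm²) is removed, clipping the outline — 1 connected region. Overall, the cross-section is a single solid region. Island count = 1.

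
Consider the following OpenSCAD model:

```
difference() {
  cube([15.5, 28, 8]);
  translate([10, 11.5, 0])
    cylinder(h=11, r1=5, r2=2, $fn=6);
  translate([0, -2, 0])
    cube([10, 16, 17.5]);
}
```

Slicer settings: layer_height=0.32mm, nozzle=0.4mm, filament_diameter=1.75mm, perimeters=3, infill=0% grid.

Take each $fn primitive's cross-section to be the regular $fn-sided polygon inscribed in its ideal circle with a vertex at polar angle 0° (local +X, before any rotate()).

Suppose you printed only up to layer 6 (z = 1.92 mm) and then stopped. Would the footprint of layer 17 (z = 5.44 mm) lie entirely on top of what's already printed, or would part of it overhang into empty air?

part overhangs

Compare the two slices. At z = 1.92: the 15.5×28 cube contributes its full rectangle (area 434.00 mm²); the cone at (10, 11.5): at t=0.175 of its height the radius interpolates to r₁+(r₂−r₁)t = 4.476, giving a regular 6-gon of that circumradius (area = (6/2)·4.476²·sin(360°/6) = 52.06 mm²); the cube at (0, -2) (footprint 10×16) is included at this height (area 160.00 mm²); After the difference (first − rest): starting from the 15.5×28 cube (434.00 mm²), the cone at (10, 11.5) lies wholly inside it (removes its full 52.06 mm² and its 26.86 mm outline becomes a hole wall); the 10×16 cube at (0, -2) partially overlaps it — only the 117.60 mm² overlap (of its 160.00 mm²) is removed, clipping the outline — area = 264.34 mm². At z = 5.44: the 15.5×28 cube contributes its full rectangle (area 434.00 mm²); the cone at (10, 11.5) contributes a regular 6-gon of circumradius 3.516 (interpolated between r1=5 and r2=2 at t=0.495) (area = (6/2)·3.516²·sin(360°/6) = 32.12 mm²); the cube at (0, -2) (footprint 10×16) is included at this height (area 160.00 mm²); Taking the first minus the rest: starting from the 15.5×28 cube (434.00 mm²), the cone at (10, 11.5) lies wholly inside it (removes its full 32.12 mm² and its 21.10 mm outline becomes a hole wall); the 10×16 cube at (0, -2) partially overlaps it — only the 124.98 mm² overlap (of its 160.00 mm²) is removed, clipping the outline — area = 276.89 mm². Checking containment: at z = 5.44 the cross-section extends beyond the z = 1.92 cross-section by about 12.55 mm².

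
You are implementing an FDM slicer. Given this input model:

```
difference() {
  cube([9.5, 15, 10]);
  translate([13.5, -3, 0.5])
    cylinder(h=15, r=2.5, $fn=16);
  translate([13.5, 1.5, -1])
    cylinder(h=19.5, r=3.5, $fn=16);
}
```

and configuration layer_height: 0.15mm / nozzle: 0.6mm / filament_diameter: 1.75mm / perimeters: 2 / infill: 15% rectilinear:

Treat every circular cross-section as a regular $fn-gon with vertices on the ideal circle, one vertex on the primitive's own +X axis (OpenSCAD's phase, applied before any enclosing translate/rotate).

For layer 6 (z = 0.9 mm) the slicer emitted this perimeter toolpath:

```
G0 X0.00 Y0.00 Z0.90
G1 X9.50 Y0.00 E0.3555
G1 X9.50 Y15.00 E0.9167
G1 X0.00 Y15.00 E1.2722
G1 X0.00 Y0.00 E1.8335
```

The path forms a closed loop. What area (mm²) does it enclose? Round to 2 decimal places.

142.50 mm²

Apply the shoelace formula to the sequence of (X, Y) vertices; enclosed area = 142.50 mm².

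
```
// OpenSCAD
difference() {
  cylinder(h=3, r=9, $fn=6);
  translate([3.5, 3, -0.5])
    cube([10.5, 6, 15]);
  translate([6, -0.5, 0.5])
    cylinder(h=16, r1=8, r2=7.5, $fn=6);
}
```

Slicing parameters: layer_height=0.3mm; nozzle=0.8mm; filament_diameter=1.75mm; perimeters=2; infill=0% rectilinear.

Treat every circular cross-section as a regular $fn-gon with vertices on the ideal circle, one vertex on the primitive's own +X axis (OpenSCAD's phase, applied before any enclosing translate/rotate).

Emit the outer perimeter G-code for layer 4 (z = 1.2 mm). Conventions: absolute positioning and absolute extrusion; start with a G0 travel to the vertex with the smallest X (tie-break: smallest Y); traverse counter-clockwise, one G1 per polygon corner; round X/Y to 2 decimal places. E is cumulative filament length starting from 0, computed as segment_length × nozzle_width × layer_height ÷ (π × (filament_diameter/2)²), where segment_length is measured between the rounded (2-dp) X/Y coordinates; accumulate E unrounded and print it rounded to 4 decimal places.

At z = 1.2 mm: the r=9 cylinder gives a regular 6-gon of circumradius 9 (constant along its height); the cube at (3.5, 3) is present — its section is the full 10.5×6 rectangle; the cone at (6, -0.5) (r1=8→r2=7.5) has section circumradius 7.978 here — a regular 6-gon; After the difference (first − rest): starting from the r=9 cylinder, the 10.5×6 cube at (3.5, 3) partially overlaps it — only the 11.43 mm² overlap (of its 63.00 mm²) is removed, clipping the outline; the cone at (6, -0.5) partially overlaps it — only the 86.94 mm² overlap (of its 165.37 mm²) is removed, clipping the outline — 1 connected region. The outline is a single polygon with 10 vertices. Extrusion per mm of travel: 0.8 × 0.3 / (π × 0.875²) = 0.099780. Accumulating E over each segment gives final E = 5.6845.

G0 X-9.00 Y0.00 Z1.20
G1 X-4.50 Y-7.79 E0.8977
G1 X4.50 Y-7.79 E1.7957
G1 X4.72 Y-7.41 E1.8395
G1 X2.01 Y-7.41 E2.1099
G1 X-1.98 Y-0.50 E2.9061
G1 X2.01 Y6.41 E3.7022
G1 X3.50 Y6.41 E3.8509
G1 X3.50 Y7.79 E3.9886
G1 X-4.50 Y7.79 E4.7869
G1 X-9.00 Y0.00 E5.6845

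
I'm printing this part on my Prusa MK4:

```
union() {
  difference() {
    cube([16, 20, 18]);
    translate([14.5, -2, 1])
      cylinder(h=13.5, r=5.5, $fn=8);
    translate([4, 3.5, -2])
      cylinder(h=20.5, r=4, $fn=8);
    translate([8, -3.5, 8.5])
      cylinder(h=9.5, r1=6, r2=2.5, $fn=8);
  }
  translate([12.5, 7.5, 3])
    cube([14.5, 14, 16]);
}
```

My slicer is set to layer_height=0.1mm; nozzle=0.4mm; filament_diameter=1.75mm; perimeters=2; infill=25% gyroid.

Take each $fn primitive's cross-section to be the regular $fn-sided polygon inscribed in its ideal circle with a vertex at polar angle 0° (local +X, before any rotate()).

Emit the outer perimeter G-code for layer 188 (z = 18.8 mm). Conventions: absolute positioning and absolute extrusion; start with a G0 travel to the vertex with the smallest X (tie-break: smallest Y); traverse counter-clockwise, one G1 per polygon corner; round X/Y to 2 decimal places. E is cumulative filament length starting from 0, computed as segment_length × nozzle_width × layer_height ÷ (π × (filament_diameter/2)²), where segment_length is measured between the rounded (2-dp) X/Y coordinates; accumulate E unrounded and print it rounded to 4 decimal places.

G0 X12.50 Y7.50 Z18.80
G1 X27.00 Y7.50 E0.2411
G1 X27.00 Y21.50 E0.4740
G1 X12.50 Y21.50 E0.7151
G1 X12.50 Y7.50 E0.9479

At z = 18.8 mm: the cube does not reach this height (z outside [0, 18]); the cylinder at (14.5, -2) is absent (z outside [1, 14.5]); the cylinder at (4, 3.5) is absent (z outside [-2, 18.5]); the cone at (8, -3.5) is not intersected at this z (z outside [8.5, 18]); Subtracting the remaining from the first: the first operand is absent here, so nothing remains; the cube at (12.5, 7.5) (footprint 14.5×14) is included at this height; Merging all regions: only the 14.5×14 cube at (12.5, 7.5) is present, so the union is just that shape — 1 connected region. The outline is a single polygon with 4 vertices. Extrusion per mm of travel: 0.4 × 0.1 / (π × 0.875²) = 0.016630. Accumulating E over each segment gives final E = 0.9479.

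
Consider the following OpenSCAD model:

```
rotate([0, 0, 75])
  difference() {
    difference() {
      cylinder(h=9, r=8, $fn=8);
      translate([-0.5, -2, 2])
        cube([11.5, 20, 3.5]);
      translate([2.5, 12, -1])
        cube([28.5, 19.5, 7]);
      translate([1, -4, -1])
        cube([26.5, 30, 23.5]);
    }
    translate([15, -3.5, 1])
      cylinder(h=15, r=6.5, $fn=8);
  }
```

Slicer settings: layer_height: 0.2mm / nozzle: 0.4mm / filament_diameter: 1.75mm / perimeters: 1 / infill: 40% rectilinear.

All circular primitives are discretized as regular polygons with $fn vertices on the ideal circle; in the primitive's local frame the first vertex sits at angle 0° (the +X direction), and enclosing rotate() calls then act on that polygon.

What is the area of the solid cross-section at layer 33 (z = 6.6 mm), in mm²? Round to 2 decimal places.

118.87 mm²

At z = 6.6 mm: the r=8 cylinder contributes a regular 8-gon of circumradius 8 (area = (8/2)·8.000²·sin(360°/8) = 181.02 mm²); the cube at (-0.5, -2) does not reach this height (z outside [2, 5.5]); the cube at (2.5, 12) is not intersected at this z (z outside [-1, 6]); the cube at (1, -4) (footprint 26.5×30) is included at this height (area 795.00 mm²); After the difference (first − rest): starting from the r=8 cylinder (181.02 mm²), the 26.5×30 cube at (1, -4) partially overlaps it — only the 62.15 mm² overlap (of its 795.00 mm²) is removed, clipping the outline — area = 118.87 mm²; the r=6.5 cylinder at (15, -3.5) contributes a regular 8-gon of circumradius 6.5 (area = (8/2)·6.500²·sin(360°/8) = 119.50 mm²); Taking the first minus the rest: starting from the result so far (118.87 mm²), the r=6.5 cylinder at (15, -3.5) misses the remaining region (no effect) — area = 118.87 mm²; (rotated 75° about Z; rotation is an isometry so areas/perimeters/island counts are preserved). Overall, the cross-section is a single solid region. Net area = 118.87 mm².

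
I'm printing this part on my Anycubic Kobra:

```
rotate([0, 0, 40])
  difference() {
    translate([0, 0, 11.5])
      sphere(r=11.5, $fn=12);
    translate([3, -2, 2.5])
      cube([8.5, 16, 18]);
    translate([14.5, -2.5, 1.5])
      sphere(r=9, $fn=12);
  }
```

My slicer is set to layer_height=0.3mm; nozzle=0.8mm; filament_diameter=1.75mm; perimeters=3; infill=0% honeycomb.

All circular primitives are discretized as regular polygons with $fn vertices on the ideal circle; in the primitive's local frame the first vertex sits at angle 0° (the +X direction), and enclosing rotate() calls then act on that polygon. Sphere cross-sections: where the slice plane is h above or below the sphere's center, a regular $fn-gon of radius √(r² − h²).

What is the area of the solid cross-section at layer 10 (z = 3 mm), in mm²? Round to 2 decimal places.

145.66 mm²

At z = 3 mm: the r=11.5 sphere slices to a regular 12-gon of circumradius 7.746 (√(r²−h²) with h=8.5 from center) (area = (12/2)·7.746²·sin(360°/12) = 180.00 mm²); the 8.5×16 cube at (3, -2) contributes its full rectangle (area 136.00 mm²); the sphere at (14.5, -2.5): section is a regular 12-gon, circumradius = √(r²−h²) = √(9²−1.5²) = 8.874 (area = (12/2)·8.874²·sin(360°/12) = 236.25 mm²); Subtracting the remaining from the first: starting from the r=11.5 sphere (180.00 mm²), the 8.5×16 cube at (3, -2) partially overlaps it — only the 31.92 mm² overlap (of its 136.00 mm²) is removed, clipping the outline; the r=9 sphere at (14.5, -2.5) partially overlaps it — only the 2.41 mm² overlap (of its 236.25 mm²) is removed, clipping the outline — area = 145.66 mm²; (rotated 40° about Z; rotation is an isometry so areas/perimeters/island counts are preserved). Overall, the cross-section is a single solid region. Net area = 145.66 mm².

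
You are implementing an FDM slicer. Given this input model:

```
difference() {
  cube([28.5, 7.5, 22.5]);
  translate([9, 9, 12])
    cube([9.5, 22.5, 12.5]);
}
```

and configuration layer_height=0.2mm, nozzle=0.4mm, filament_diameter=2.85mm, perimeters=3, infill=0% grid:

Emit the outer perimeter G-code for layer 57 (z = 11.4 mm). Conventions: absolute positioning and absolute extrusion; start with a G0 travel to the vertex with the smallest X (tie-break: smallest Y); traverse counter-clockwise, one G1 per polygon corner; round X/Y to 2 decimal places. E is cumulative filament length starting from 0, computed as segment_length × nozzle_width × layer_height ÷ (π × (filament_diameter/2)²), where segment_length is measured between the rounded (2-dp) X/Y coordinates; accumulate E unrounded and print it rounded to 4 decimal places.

G0 X0.00 Y0.00 Z11.40
G1 X28.50 Y0.00 E0.3574
G1 X28.50 Y7.50 E0.4515
G1 X0.00 Y7.50 E0.8089
G1 X0.00 Y0.00 E0.9029

At z = 11.4 mm: the 28.5×7.5 cube contributes its full rectangle; the cube at (9, 9) is not intersected at this z (z outside [12, 24.5]); After the difference (first − rest): none of the subtracted shapes is present at this height, so the 28.5×7.5 cube is unchanged — 1 connected region. The outline is a single polygon with 4 vertices. Extrusion per mm of travel: 0.4 × 0.2 / (π × 1.425²) = 0.012540. Accumulating E over each segment gives final E = 0.9029.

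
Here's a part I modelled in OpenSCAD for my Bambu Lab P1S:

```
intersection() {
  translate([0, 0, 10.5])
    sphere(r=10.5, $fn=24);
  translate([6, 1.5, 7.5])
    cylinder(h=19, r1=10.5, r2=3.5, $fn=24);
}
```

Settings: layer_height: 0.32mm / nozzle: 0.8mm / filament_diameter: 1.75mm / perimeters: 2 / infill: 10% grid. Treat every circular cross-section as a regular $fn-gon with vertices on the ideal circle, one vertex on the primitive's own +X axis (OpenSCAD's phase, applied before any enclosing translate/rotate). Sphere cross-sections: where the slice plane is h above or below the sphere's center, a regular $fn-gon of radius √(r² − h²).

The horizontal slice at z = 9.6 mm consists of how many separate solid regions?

At z = 9.6 mm: the sphere: section is a regular 24-gon, circumradius = √(r²−h²) = √(10.5²−0.9²) = 10.461; the cone at (6, 1.5) contributes a regular 24-gon of circumradius 9.726 (interpolated between r1=10.5 and r2=3.5 at t=0.111); Taking the intersection: the cone at (6, 1.5) partially overlaps the r=10.5 sphere; clipping to the common part keeps 193.84 mm² — 1 connected region. The result has 1 disconnected region.

1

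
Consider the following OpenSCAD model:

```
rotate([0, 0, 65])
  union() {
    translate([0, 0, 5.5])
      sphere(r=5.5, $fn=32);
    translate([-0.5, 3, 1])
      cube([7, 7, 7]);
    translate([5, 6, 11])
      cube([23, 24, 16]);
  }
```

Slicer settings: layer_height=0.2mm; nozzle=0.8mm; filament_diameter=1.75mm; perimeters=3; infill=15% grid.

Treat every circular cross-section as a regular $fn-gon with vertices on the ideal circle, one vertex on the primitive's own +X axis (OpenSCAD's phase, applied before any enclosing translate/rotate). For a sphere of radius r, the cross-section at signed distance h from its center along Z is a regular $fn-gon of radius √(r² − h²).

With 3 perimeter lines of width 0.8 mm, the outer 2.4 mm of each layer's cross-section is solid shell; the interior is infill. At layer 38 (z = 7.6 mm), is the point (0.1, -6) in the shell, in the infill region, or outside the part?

outside

At z = 7.6 mm: the r=5.5 sphere contributes a regular 32-gon of circumradius √(5.5²−2.1²) = 5.083; the cube at (-0.5, 3) is present — its section is the full 7×7 rectangle; the cube at (5, 6) is absent (z outside [11, 27]); Combining (union): the regions partially overlap (shared area 6.93 mm²), so overlapping operands fuse into one piece — 1 connected region; (whole slice rotated 65° about Z — lengths, areas and connectivity unchanged). Overall, the cross-section is a single solid region. Undo the 65° rotation: the query point maps to (-5.396, -2.626) in the un-rotated model frame. The nearest boundary edge runs (-4.23, -2.82)→(-4.70, -1.95); distance from the point to it = 0.94 mm. The point is not inside any of the regions above, so it lies outside the cross-section (0.94 mm from the nearest boundary).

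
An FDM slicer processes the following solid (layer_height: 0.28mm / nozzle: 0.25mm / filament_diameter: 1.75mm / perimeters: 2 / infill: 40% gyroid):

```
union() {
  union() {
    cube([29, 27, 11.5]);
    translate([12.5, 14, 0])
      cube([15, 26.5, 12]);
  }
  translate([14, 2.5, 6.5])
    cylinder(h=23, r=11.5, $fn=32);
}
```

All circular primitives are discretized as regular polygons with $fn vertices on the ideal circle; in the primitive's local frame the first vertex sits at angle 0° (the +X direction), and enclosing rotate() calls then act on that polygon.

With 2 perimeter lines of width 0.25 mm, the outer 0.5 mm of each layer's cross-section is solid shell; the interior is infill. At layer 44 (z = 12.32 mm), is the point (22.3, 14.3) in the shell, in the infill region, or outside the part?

outside

At z = 12.32 mm: the cube is not intersected at this z (z outside [0, 11.5]); the cube at (12.5, 14) is not intersected at this z (z outside [0, 12]); Merging all regions: nothing is present at this height; the cylinder at (14, 2.5): section is a regular 32-gon, circumradius r=11.5; Taking the union: only the r=11.5 cylinder at (14, 2.5) is present, so the union is just that shape — 1 connected region. Overall, the cross-section is a single solid region. The nearest boundary edge runs (22.13, 10.63)→(20.39, 12.06); distance from the point to it = 2.94 mm. The point is not inside any of the regions above, so it lies outside the cross-section (2.94 mm from the nearest boundary).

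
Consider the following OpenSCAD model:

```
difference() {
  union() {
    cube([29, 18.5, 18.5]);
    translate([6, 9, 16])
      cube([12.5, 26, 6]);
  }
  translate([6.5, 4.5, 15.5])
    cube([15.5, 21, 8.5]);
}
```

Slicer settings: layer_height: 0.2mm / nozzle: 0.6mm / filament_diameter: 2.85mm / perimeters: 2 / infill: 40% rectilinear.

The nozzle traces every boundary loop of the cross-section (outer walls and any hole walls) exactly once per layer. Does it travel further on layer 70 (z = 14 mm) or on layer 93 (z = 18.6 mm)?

layer 70 (z = 14 mm)

Layer 70 (z = 14): the 29×18.5 cube contributes its full rectangle (perimeter 95.00 mm); the cube at (6, 9) is not intersected at this z (z outside [16, 22]); Combining (union): only the 29×18.5 cube is present, so the union is just that shape — boundary = 95.00 mm; the cube at (6.5, 4.5) does not reach this height (z outside [15.5, 24]); Subtracting the remaining from the first: none of the subtracted shapes is present at this height, so the result so far is unchanged — boundary = 95.00 mm. So its perimeter = 95.00 mm. Layer 93 (z = 18.6): the cube is not intersected at this z (z outside [0, 18.5]); the cube at (6, 9) is present — its section is the full 12.5×26 rectangle (perimeter 77.00 mm); Merging all regions: only the 12.5×26 cube at (6, 9) is present, so the union is just that shape — boundary = 77.00 mm; the 15.5×21 cube at (6.5, 4.5) contributes its full rectangle (perimeter 73.00 mm); Taking the first minus the rest: starting from that combined region, the 15.5×21 cube at (6.5, 4.5) partially overlaps it — only the 198.00 mm² overlap (of its 325.50 mm²) is removed, clipping the outline — boundary = 77.00 mm. So its perimeter = 77.00 mm. Layer 70 is larger (95.00 vs 77.00 mm).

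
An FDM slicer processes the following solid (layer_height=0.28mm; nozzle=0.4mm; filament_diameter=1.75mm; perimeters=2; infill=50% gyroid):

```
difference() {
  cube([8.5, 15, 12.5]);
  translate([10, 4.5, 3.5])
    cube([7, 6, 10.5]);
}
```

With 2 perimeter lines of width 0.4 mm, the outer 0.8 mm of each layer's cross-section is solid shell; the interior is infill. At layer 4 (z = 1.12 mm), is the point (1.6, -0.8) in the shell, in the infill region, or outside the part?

outside

At z = 1.12 mm: the cube is present — its section is the full 8.5×15 rectangle; the cube at (10, 4.5) is absent (z outside [3.5, 14]); Taking the first minus the rest: none of the subtracted shapes is present at this height, so the 8.5×15 cube is unchanged — 1 connected region. Overall, the cross-section is a single solid region. The nearest boundary edge runs (0.00, 0.00)→(8.50, 0.00); distance from the point to it = 0.80 mm. The point is not inside any of the regions above, so it lies outside the cross-section (0.80 mm from the nearest boundary).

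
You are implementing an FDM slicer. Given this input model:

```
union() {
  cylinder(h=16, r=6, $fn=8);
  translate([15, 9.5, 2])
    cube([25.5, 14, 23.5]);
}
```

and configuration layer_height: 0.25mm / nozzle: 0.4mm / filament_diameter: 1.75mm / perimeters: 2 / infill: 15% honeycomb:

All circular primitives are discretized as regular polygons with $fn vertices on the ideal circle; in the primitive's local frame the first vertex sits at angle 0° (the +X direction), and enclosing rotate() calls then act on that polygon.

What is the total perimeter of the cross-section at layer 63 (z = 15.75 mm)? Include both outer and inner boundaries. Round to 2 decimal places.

At z = 15.75 mm: the r=6 cylinder contributes a regular 8-gon of circumradius 6 (perimeter = 2·8·6.000·sin(180°/8) = 36.74 mm); the cube at (15, 9.5) is present — its section is the full 25.5×14 rectangle (perimeter 79.00 mm); Merging all regions: the 2 present regions are separate (no shared area or edge), so areas and boundary lengths simply add and each stays a separate island — boundary = 115.74 mm. Overall, the cross-section has 2 separate islands. Total boundary length (outer) = 115.74 mm.

115.74 mm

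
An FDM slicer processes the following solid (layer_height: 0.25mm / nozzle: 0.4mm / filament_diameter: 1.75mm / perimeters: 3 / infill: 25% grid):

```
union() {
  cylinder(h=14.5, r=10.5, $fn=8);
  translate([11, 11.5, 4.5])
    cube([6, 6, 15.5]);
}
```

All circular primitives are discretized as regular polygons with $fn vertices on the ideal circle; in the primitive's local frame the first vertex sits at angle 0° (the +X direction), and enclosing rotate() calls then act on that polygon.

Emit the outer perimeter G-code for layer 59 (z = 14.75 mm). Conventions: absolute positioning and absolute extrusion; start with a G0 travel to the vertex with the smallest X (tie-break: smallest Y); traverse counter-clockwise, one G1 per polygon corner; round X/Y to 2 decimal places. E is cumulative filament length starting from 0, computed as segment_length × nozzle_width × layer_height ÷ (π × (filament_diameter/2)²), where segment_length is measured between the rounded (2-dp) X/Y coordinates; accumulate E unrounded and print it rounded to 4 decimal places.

G0 X11.00 Y11.50 Z14.75
G1 X17.00 Y11.50 E0.2495
G1 X17.00 Y17.50 E0.4989
G1 X11.00 Y17.50 E0.7484
G1 X11.00 Y11.50 E0.9978

At z = 14.75 mm: the cylinder is absent (z outside [0, 14.5]); the cube at (11, 11.5) is present — its section is the full 6×6 rectangle; Merging all regions: only the 6×6 cube at (11, 11.5) is present, so the union is just that shape — 1 connected region. The outline is a single polygon with 4 vertices. Extrusion per mm of travel: 0.4 × 0.25 / (π × 0.875²) = 0.041575. Accumulating E over each segment gives final E = 0.9978.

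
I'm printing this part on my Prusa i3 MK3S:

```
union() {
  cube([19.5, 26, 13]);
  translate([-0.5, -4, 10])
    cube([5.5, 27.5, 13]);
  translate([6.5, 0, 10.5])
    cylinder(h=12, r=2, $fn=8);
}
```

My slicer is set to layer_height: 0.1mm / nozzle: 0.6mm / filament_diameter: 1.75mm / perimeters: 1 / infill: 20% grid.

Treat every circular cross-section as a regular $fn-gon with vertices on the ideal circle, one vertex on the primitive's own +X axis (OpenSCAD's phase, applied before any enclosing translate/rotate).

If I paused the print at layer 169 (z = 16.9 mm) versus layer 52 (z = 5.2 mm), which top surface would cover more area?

Layer 169 (z = 16.9): the cube is absent (z outside [0, 13]); the cube at (-0.5, -4) is present — its section is the full 5.5×27.5 rectangle (area 151.25 mm²); the r=2 cylinder at (6.5, 0) contributes a regular 8-gon of circumradius 2 (area = (8/2)·2.000²·sin(360°/8) = 11.31 mm²); Combining (union): the regions partially overlap — summed areas 162.56 mm² minus the doubly-counted overlap 0.60 mm² gives 161.96 mm² — area = 161.96 mm². So its area = 161.96 mm². Layer 52 (z = 5.2): the cube is present — its section is the full 19.5×26 rectangle (area 507.00 mm²); the cube at (-0.5, -4) does not reach this height (z outside [10, 23]); the cylinder at (6.5, 0) is not intersected at this z (z outside [10.5, 22.5]); Taking the union: only the 19.5×26 cube is present, so the union is just that shape — area = 507.00 mm². So its area = 507.00 mm². Layer 52 is larger (507.00 vs 161.96 mm²).

layer 52 (z = 5.2 mm)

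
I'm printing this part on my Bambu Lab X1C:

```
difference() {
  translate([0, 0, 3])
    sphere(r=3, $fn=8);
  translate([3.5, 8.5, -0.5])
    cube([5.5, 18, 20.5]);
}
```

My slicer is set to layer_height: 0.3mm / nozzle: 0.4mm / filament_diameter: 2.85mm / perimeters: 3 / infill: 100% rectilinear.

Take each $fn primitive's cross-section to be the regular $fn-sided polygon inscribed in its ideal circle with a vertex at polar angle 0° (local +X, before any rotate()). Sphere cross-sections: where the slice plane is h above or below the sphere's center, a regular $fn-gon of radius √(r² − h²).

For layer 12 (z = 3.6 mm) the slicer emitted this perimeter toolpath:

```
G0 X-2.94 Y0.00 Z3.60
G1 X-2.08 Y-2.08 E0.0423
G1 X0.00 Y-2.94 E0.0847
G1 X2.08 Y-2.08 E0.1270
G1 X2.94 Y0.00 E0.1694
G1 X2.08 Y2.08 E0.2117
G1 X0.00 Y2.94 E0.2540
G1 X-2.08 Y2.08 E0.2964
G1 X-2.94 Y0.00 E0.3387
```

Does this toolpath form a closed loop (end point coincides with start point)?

yes

Start point (G0): (-2.94, 0.00). End point (last G1): the path returns to the start — closed.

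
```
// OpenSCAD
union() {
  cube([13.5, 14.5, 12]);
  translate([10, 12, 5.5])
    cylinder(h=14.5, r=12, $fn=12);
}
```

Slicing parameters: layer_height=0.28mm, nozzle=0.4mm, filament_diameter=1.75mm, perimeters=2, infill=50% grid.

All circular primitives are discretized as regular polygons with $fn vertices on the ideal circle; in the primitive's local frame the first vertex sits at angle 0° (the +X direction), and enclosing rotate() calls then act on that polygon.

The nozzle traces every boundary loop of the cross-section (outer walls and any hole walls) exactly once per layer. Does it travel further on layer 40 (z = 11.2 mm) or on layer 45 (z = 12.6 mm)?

layer 40 (z = 11.2 mm)

Layer 40 (z = 11.2): the 13.5×14.5 cube contributes its full rectangle (perimeter 56.00 mm); the r=12 cylinder at (10, 12) contributes a regular 12-gon of circumradius 12 (perimeter = 2·12·12.000·sin(180°/12) = 74.54 mm); Taking the union: the regions partially overlap (shared area 174.85 mm²), so the edge portions inside another operand are dropped and the merged outline is re-measured after clipping — boundary = 79.09 mm. So its perimeter = 79.09 mm. Layer 45 (z = 12.6): the cube does not reach this height (z outside [0, 12]); the cylinder at (10, 12): section is a regular 12-gon, circumradius r=12 (perimeter = 2·12·12.000·sin(180°/12) = 74.54 mm); Taking the union: only the r=12 cylinder at (10, 12) is present, so the union is just that shape — boundary = 74.54 mm. So its perimeter = 74.54 mm. Layer 40 is larger (79.09 vs 74.54 mm).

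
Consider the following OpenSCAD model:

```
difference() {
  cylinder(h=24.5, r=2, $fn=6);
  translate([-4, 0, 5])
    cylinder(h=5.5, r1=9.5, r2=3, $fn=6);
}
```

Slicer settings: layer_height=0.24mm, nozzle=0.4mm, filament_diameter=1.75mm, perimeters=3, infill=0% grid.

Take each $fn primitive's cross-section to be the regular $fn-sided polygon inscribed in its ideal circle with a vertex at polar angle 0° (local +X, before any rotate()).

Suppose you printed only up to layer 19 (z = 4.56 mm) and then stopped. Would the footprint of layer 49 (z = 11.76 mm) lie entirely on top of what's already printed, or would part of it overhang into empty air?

entirely on top

Compare the two slices. At z = 4.56: the cylinder: section is a regular 6-gon, circumradius r=2 (area = (6/2)·2.000²·sin(360°/6) = 10.39 mm²); the cone at (-4, 0) is not intersected at this z (z outside [5, 10.5]); After the difference (first − rest): none of the subtracted shapes is present at this height, so the r=2 cylinder is unchanged — area = 10.39 mm². At z = 11.76: the cylinder: section is a regular 6-gon, circumradius r=2 (area = (6/2)·2.000²·sin(360°/6) = 10.39 mm²); the cone at (-4, 0) does not reach this height (z outside [5, 10.5]); Taking the first minus the rest: none of the subtracted shapes is present at this height, so the r=2 cylinder is unchanged — area = 10.39 mm². Checking containment: the cross-section at z = 11.76 is a subset of the cross-section at z = 4.56.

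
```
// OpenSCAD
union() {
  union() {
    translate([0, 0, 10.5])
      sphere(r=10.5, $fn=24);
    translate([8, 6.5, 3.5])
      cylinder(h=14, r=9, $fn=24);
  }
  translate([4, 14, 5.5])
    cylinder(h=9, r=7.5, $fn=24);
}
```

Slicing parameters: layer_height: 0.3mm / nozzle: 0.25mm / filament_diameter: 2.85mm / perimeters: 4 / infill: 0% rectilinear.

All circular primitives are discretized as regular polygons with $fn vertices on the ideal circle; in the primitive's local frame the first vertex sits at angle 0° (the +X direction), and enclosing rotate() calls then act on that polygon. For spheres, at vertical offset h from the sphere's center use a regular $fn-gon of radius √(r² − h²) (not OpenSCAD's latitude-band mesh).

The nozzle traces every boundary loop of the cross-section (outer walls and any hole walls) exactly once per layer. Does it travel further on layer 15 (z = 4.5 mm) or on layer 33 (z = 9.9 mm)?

layer 33 (z = 9.9 mm)

Layer 15 (z = 4.5): the r=10.5 sphere slices to a regular 24-gon of circumradius 8.617 (√(r²−h²) with h=6 from center) (perimeter = 2·24·8.617·sin(180°/24) = 53.99 mm); the cylinder at (8, 6.5): section is a regular 24-gon, circumradius r=9 (perimeter = 2·24·9.000·sin(180°/24) = 56.39 mm); Taking the union: the regions partially overlap (shared area 71.45 mm²), so the edge portions inside another operand are dropped and the merged outline is re-measured after clipping — boundary = 77.27 mm; the cylinder at (4, 14) is not intersected at this z (z outside [5.5, 14.5]); Combining (union): only that combined region is present, so the union is just that shape — boundary = 77.27 mm. So its perimeter = 77.27 mm. Layer 33 (z = 9.9): the r=10.5 sphere slices to a regular 24-gon of circumradius 10.483 (√(r²−h²) with h=0.6 from center) (perimeter = 2·24·10.483·sin(180°/24) = 65.68 mm); the r=9 cylinder at (8, 6.5) contributes a regular 24-gon of circumradius 9 (perimeter = 2·24·9.000·sin(180°/24) = 56.39 mm); Combining (union): the regions partially overlap (shared area 104.26 mm²), so the edge portions inside another operand are dropped and the merged outline is re-measured after clipping — boundary = 82.96 mm; the r=7.5 cylinder at (4, 14) contributes a regular 24-gon of circumradius 7.5 (perimeter = 2·24·7.500·sin(180°/24) = 46.99 mm); Merging all regions: the regions partially overlap (shared area 80.34 mm²), so the edge portions inside another operand are dropped and the merged outline is re-measured after clipping — boundary = 93.82 mm. So its perimeter = 93.82 mm. Layer 33 is larger (93.82 vs 77.27 mm).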